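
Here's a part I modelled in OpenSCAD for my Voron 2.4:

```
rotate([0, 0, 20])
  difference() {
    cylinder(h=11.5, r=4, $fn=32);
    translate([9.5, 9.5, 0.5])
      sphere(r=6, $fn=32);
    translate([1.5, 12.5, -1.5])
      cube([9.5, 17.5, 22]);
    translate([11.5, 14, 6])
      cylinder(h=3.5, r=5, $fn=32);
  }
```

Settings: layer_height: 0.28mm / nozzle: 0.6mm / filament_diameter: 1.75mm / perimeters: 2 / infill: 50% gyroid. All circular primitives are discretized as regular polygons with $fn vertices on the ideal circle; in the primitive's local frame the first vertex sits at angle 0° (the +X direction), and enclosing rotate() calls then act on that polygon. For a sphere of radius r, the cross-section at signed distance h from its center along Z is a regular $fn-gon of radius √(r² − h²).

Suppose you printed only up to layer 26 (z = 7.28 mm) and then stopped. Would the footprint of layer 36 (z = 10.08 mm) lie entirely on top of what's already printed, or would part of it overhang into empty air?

entirely on top

Compare the two slices. At z = 7.28: the cylinder: section is a regular 32-gon, circumradius r=4 (area = (32/2)·4.000²·sin(360°/32) = 49.94 mm²); the sphere at (9.5, 9.5) is not intersected at this z (|z−center|=6.780 > r=6); the cube at (1.5, 12.5) is present — its section is the full 9.5×17.5 rectangle (area 166.25 mm²); the r=5 cylinder at (11.5, 14) contributes a regular 32-gon of circumradius 5 (area = (32/2)·5.000²·sin(360°/32) = 78.04 mm²); Subtracting the remaining from the first: starting from the r=4 cylinder (49.94 mm²), the 9.5×17.5 cube at (1.5, 12.5) misses the remaining region (no effect); the r=5 cylinder at (11.5, 14) misses the remaining region (no effect) — area = 49.94 mm²; (whole slice rotated 20° about Z — lengths, areas and connectivity unchanged). At z = 10.08: the r=4 cylinder gives a regular 32-gon of circumradius 4 (constant along its height) (area = (32/2)·4.000²·sin(360°/32) = 49.94 mm²); the sphere at (9.5, 9.5) is absent (|z−center|=9.580 > r=6); the cube at (1.5, 12.5) (footprint 9.5×17.5) is included at this height (area 166.25 mm²); the cylinder at (11.5, 14) does not reach this height (z outside [6, 9.5]); Subtracting the remaining from the first: starting from the r=4 cylinder (49.94 mm²), the 9.5×17.5 cube at (1.5, 12.5) misses the remaining region (no effect) — area = 49.94 mm²; (rotated 20° about Z; rotation is an isometry so areas/perimeters/island counts are preserved). Checking containment: the cross-section at z = 10.08 is a subset of the cross-section at z = 7.28.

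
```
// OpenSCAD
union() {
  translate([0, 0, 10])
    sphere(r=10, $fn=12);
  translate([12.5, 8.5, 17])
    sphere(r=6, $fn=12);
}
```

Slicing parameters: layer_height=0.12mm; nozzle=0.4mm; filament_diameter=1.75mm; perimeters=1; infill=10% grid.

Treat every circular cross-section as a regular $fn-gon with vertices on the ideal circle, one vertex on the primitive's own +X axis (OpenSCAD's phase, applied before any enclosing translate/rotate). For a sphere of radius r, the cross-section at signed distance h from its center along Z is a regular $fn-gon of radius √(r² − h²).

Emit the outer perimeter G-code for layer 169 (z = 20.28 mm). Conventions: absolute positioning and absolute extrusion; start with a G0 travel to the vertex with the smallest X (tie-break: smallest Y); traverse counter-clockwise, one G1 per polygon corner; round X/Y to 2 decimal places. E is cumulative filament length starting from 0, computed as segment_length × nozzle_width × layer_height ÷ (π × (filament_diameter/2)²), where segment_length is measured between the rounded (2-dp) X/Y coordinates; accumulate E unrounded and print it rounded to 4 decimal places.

G0 X7.48 Y8.50 Z20.28
G1 X8.15 Y5.99 E0.0518
G1 X9.99 Y4.15 E0.1038
G1 X12.50 Y3.48 E0.1556
G1 X15.01 Y4.15 E0.2075
G1 X16.85 Y5.99 E0.2594
G1 X17.52 Y8.50 E0.3112
G1 X16.85 Y11.01 E0.3631
G1 X15.01 Y12.85 E0.4150
G1 X12.50 Y13.52 E0.4668
G1 X9.99 Y12.85 E0.5187
G1 X8.15 Y11.01 E0.5706
G1 X7.48 Y8.50 E0.6225

At z = 20.28 mm: the sphere is absent (|z−center|=10.280 > r=10); the sphere at (12.5, 8.5): section is a regular 12-gon, circumradius = √(r²−h²) = √(6²−3.28²) = 5.024; Combining (union): only the r=6 sphere at (12.5, 8.5) is present, so the union is just that shape — 1 connected region. The outline is a single polygon with 12 vertices. Extrusion per mm of travel: 0.4 × 0.12 / (π × 0.875²) = 0.019956. Accumulating E over each segment gives final E = 0.6225.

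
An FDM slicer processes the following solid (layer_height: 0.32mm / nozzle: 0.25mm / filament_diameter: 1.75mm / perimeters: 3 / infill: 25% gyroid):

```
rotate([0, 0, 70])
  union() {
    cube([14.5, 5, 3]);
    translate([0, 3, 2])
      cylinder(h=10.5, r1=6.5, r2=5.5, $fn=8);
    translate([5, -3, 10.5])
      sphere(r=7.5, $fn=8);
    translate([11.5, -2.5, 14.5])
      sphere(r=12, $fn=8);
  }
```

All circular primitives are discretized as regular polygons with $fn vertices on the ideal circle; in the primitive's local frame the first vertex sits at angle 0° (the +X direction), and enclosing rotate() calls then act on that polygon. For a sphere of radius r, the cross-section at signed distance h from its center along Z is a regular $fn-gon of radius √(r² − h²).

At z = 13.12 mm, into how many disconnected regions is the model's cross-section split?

1

At z = 13.12 mm: the cube is absent (z outside [0, 3]); the cone at (0, 3) does not reach this height (z outside [2, 12.5]); the r=7.5 sphere at (5, -3) slices to a regular 8-gon of circumradius 7.027 (√(r²−h²) with h=2.62 from center); the sphere at (11.5, -2.5): section is a regular 8-gon, circumradius = √(r²−h²) = √(12²−1.38²) = 11.920; Merging all regions: the regions partially overlap (shared area 122.30 mm²), so overlapping operands fuse into one piece — 1 connected region; (rotated 70° about Z; rotation is an isometry so areas/perimeters/island counts are preserved). The result has 1 disconnected region.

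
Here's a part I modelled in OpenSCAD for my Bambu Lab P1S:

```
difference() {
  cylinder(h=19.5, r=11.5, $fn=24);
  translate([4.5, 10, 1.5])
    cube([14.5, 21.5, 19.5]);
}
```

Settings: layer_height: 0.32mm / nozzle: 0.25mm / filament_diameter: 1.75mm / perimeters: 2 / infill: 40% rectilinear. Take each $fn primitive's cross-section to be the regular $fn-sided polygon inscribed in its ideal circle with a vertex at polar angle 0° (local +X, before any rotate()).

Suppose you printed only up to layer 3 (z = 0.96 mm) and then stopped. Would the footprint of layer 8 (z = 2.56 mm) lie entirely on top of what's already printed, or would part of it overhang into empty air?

entirely on top

Compare the two slices. At z = 0.96: the r=11.5 cylinder contributes a regular 24-gon of circumradius 11.5 (area = (24/2)·11.500²·sin(360°/24) = 410.75 mm²); the cube at (4.5, 10) is not intersected at this z (z outside [1.5, 21]); After the difference (first − rest): none of the subtracted shapes is present at this height, so the r=11.5 cylinder is unchanged — area = 410.75 mm². At z = 2.56: the r=11.5 cylinder gives a regular 24-gon of circumradius 11.5 (constant along its height) (area = (24/2)·11.500²·sin(360°/24) = 410.75 mm²); the cube at (4.5, 10) is present — its section is the full 14.5×21.5 rectangle (area 311.75 mm²); Taking the first minus the rest: starting from the r=11.5 cylinder (410.75 mm²), the 14.5×21.5 cube at (4.5, 10) partially overlaps it — only the 0.27 mm² overlap (of its 311.75 mm²) is removed, clipping the outline — area = 410.47 mm². Checking containment: the cross-section at z = 2.56 is a subset of the cross-section at z = 0.96.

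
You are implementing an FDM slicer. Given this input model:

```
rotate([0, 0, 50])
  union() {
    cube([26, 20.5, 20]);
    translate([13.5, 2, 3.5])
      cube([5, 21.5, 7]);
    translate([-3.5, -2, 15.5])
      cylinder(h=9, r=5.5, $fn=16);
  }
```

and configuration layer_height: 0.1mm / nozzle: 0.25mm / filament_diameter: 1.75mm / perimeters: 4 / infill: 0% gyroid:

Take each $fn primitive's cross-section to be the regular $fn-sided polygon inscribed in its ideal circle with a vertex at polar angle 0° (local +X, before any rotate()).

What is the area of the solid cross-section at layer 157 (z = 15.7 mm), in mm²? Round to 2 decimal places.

At z = 15.7 mm: the cube (footprint 26×20.5) is included at this height (area 533.00 mm²); the cube at (13.5, 2) is not intersected at this z (z outside [3.5, 10.5]); the cylinder at (-3.5, -2): section is a regular 16-gon, circumradius r=5.5 (area = (16/2)·5.500²·sin(360°/16) = 92.61 mm²); Merging all regions: the regions partially overlap — summed areas 625.61 mm² minus the doubly-counted overlap 1.98 mm² gives 623.63 mm² — area = 623.63 mm²; (rotated 50° about Z; rotation is an isometry so areas/perimeters/island counts are preserved). Overall, the cross-section is a single solid region. Net area = 623.63 mm².

623.63 mm²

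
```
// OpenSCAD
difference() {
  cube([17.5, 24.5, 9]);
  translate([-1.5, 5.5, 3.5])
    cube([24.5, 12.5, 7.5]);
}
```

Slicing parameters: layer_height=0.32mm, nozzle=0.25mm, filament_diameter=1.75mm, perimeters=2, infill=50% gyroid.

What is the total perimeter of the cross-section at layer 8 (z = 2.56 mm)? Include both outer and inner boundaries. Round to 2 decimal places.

84.00 mm

At z = 2.56 mm: the 17.5×24.5 cube contributes its full rectangle (perimeter 84.00 mm); the cube at (-1.5, 5.5) is absent (z outside [3.5, 11]); Taking the first minus the rest: none of the subtracted shapes is present at this height, so the 17.5×24.5 cube is unchanged — boundary = 84.00 mm. Overall, the cross-section is a single solid region. Total boundary length (outer) = 84.00 mm.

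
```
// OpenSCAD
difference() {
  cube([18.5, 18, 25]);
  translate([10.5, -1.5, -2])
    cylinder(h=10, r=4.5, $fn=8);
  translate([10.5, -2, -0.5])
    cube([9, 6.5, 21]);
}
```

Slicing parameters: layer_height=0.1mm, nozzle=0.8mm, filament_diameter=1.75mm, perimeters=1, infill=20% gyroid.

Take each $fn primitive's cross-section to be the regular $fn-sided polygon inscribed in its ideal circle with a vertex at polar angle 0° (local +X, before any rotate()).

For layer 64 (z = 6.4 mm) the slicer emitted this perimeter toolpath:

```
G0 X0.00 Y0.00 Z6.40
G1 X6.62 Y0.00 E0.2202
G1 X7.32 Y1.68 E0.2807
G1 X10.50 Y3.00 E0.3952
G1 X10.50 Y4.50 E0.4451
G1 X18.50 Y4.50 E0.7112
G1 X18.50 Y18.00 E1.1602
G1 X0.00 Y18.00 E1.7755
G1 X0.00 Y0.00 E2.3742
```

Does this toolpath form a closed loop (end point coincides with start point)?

Start point (G0): (0.00, 0.00). End point (last G1): the path returns to the start — closed.

yes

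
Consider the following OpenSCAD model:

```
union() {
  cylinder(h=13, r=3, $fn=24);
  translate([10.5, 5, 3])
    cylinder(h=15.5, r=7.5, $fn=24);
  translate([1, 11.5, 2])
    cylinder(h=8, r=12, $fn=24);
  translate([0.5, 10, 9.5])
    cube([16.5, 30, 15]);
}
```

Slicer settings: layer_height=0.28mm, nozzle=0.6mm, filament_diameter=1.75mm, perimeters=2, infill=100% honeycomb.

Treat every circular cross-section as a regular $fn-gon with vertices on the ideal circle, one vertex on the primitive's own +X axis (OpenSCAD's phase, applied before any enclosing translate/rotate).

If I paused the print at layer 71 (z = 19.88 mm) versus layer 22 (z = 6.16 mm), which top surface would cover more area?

layer 22 (z = 6.16 mm)

Layer 71 (z = 19.88): the cylinder is not intersected at this z (z outside [0, 13]); the cylinder at (10.5, 5) is absent (z outside [3, 18.5]); the cylinder at (1, 11.5) does not reach this height (z outside [2, 10]); the cube at (0.5, 10) is present — its section is the full 16.5×30 rectangle (area 495.00 mm²); Merging all regions: only the 16.5×30 cube at (0.5, 10) is present, so the union is just that shape — area = 495.00 mm². So its area = 495.00 mm². Layer 22 (z = 6.16): the r=3 cylinder gives a regular 24-gon of circumradius 3 (constant along its height) (area = (24/2)·3.000²·sin(360°/24) = 27.95 mm²); the r=7.5 cylinder at (10.5, 5) contributes a regular 24-gon of circumradius 7.5 (area = (24/2)·7.500²·sin(360°/24) = 174.70 mm²); the r=12 cylinder at (1, 11.5) contributes a regular 24-gon of circumradius 12 (area = (24/2)·12.000²·sin(360°/24) = 447.24 mm²); the cube at (0.5, 10) does not reach this height (z outside [9.5, 24.5]); Merging all regions: the regions partially overlap — summed areas 649.89 mm² minus the doubly-counted overlap 97.20 mm² gives 552.69 mm² — area = 552.69 mm². So its area = 552.69 mm². Layer 22 is larger (552.69 vs 495.00 mm²).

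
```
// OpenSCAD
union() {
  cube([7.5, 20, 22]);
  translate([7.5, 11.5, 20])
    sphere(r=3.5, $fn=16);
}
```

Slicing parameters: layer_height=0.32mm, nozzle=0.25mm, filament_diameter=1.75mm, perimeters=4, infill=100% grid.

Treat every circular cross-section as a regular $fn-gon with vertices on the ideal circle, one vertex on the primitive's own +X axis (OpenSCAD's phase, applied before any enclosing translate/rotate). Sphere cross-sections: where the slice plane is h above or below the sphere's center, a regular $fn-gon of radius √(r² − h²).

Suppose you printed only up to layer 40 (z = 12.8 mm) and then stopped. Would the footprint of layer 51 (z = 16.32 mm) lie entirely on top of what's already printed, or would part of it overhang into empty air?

Compare the two slices. At z = 12.8: the cube is present — its section is the full 7.5×20 rectangle (area 150.00 mm²); the sphere at (7.5, 11.5) is not intersected at this z (|z−center|=7.200 > r=3.5); Combining (union): only the 7.5×20 cube is present, so the union is just that shape — area = 150.00 mm². At z = 16.32: the 7.5×20 cube contributes its full rectangle (area 150.00 mm²); the sphere at (7.5, 11.5) does not reach this height (|z−center|=3.680 > r=3.5); Combining (union): only the 7.5×20 cube is present, so the union is just that shape — area = 150.00 mm². Checking containment: the cross-section at z = 16.32 is a subset of the cross-section at z = 12.8.

entirely on top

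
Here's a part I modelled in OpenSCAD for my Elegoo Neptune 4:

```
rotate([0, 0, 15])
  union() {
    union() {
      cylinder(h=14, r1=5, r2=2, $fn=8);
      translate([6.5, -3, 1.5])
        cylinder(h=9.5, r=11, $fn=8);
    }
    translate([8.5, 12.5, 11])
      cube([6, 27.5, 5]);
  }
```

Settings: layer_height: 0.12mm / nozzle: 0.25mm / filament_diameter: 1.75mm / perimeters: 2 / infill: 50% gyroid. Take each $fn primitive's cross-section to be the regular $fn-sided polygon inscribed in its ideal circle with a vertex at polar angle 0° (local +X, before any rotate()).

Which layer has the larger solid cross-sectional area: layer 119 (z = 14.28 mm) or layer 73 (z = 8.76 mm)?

Layer 119 (z = 14.28): the cone is absent (z outside [0, 14]); the cylinder at (6.5, -3) does not reach this height (z outside [1.5, 11]); Merging all regions: nothing is present at this height; the cube at (8.5, 12.5) (footprint 6×27.5) is included at this height (area 165.00 mm²); Merging all regions: only the 6×27.5 cube at (8.5, 12.5) is present, so the union is just that shape — area = 165.00 mm²; (rotated 15° about Z; rotation is an isometry so areas/perimeters/island counts are preserved). So its area = 165.00 mm². Layer 73 (z = 8.76): the cone contributes a regular 8-gon of circumradius 3.123 (interpolated between r1=5 and r2=2 at t=0.626) (area = (8/2)·3.123²·sin(360°/8) = 27.58 mm²); the cylinder at (6.5, -3): section is a regular 8-gon, circumradius r=11 (area = (8/2)·11.000²·sin(360°/8) = 342.24 mm²); Merging all regions: the cone lies entirely inside the r=11 cylinder at (6.5, -3), so the union is just the r=11 cylinder at (6.5, -3) — area = 342.24 mm²; the cube at (8.5, 12.5) does not reach this height (z outside [11, 16]); Combining (union): only the result so far is present, so the union is just that shape — area = 342.24 mm²; (whole slice rotated 15° about Z — lengths, areas and connectivity unchanged). So its area = 342.24 mm². Layer 73 is larger (342.24 vs 165.00 mm²).

layer 73 (z = 8.76 mm)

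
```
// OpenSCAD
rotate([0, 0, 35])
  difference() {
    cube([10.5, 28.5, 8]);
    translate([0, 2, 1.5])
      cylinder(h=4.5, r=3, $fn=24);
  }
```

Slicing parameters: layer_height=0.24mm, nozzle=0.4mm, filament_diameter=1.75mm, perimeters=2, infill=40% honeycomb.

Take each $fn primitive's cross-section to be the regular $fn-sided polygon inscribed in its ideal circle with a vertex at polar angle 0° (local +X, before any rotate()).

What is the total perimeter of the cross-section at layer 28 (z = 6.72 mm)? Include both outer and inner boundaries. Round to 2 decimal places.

78.00 mm

At z = 6.72 mm: the 10.5×28.5 cube contributes its full rectangle (perimeter 78.00 mm); the cylinder at (0, 2) is absent (z outside [1.5, 6]); Taking the first minus the rest: none of the subtracted shapes is present at this height, so the 10.5×28.5 cube is unchanged — boundary = 78.00 mm; (whole slice rotated 35° about Z — lengths, areas and connectivity unchanged). Overall, the cross-section is a single solid region. Total boundary length (outer) = 78.00 mm.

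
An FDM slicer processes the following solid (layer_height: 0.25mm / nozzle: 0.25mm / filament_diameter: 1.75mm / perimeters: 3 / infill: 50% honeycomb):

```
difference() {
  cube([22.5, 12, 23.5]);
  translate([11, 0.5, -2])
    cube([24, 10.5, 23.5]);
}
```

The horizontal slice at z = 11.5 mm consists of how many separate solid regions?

At z = 11.5 mm: the cube is present — its section is the full 22.5×12 rectangle; the cube at (11, 0.5) (footprint 24×10.5) is included at this height; Taking the first minus the rest: starting from the 22.5×12 cube, the 24×10.5 cube at (11, 0.5) partially overlaps it — only the 120.75 mm² overlap (of its 252.00 mm²) is removed, clipping the outline — 1 connected region. The result has 1 disconnected region.

1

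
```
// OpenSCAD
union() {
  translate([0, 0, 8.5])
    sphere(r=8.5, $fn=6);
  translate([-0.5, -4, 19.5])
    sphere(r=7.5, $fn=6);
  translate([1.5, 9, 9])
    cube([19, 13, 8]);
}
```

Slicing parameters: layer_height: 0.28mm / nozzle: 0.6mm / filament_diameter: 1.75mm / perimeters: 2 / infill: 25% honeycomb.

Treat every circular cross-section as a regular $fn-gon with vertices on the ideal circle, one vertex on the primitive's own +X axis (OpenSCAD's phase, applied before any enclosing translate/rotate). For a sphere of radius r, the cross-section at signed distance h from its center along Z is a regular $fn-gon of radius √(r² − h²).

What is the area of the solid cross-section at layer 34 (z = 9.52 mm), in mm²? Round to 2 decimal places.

At z = 9.52 mm: the r=8.5 sphere slices to a regular 6-gon of circumradius 8.439 (√(r²−h²) with h=1.02 from center) (area = (6/2)·8.439²·sin(360°/6) = 185.01 mm²); the sphere at (-0.5, -4) is not intersected at this z (|z−center|=9.980 > r=7.5); the cube at (1.5, 9) (footprint 19×13) is included at this height (area 247.00 mm²); Combining (union): the 2 present regions are separate (no shared area or edge), so areas and boundary lengths simply add and each stays a separate island — area = 432.01 mm². Overall, the cross-section has 2 separate islands. Net area = 432.01 mm².

432.01 mm²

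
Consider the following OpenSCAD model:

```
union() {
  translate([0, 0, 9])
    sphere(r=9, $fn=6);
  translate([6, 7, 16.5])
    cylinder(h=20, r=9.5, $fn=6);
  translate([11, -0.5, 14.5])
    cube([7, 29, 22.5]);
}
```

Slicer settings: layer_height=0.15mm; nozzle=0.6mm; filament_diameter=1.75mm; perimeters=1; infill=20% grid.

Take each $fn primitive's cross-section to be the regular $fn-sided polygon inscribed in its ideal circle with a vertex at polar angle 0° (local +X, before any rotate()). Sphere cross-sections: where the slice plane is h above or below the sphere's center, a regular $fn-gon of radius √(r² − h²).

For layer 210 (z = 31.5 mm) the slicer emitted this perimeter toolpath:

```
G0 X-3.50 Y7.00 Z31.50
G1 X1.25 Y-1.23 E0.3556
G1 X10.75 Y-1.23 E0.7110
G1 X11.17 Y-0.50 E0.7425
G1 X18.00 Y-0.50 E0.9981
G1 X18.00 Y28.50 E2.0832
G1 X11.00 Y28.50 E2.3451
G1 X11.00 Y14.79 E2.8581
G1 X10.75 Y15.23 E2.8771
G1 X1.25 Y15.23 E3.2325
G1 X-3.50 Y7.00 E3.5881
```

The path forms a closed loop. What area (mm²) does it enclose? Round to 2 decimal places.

Apply the shoelace formula to the sequence of (X, Y) vertices; enclosed area = 402.49 mm².

402.49 mm²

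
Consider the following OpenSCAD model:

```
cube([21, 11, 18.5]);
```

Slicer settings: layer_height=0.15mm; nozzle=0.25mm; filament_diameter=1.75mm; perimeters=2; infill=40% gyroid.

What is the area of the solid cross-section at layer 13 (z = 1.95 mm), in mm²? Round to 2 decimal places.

231.00 mm²

At z = 1.95 mm: the 21×11 cube contributes its full rectangle (area 231.00 mm²). Overall, the cross-section is a single solid region. Net area = 231.00 mm².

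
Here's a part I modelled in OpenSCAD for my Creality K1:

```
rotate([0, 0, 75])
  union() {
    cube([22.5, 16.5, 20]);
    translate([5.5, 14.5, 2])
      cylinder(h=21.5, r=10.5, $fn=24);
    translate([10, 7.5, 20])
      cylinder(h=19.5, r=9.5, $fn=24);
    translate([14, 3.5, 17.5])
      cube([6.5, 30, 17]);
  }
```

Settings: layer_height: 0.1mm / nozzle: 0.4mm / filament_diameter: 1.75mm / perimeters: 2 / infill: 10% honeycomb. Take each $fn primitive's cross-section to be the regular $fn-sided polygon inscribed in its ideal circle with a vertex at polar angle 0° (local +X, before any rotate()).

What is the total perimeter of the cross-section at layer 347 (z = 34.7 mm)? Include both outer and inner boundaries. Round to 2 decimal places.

59.52 mm

At z = 34.7 mm: the cube is not intersected at this z (z outside [0, 20]); the cylinder at (5.5, 14.5) does not reach this height (z outside [2, 23.5]); the r=9.5 cylinder at (10, 7.5) contributes a regular 24-gon of circumradius 9.5 (perimeter = 2·24·9.500·sin(180°/24) = 59.52 mm); the cube at (14, 3.5) does not reach this height (z outside [17.5, 34.5]); Taking the union: only the r=9.5 cylinder at (10, 7.5) is present, so the union is just that shape — boundary = 59.52 mm; (rotated 75° about Z; rotation is an isometry so areas/perimeters/island counts are preserved). Overall, the cross-section is a single solid region. Total boundary length (outer) = 59.52 mm.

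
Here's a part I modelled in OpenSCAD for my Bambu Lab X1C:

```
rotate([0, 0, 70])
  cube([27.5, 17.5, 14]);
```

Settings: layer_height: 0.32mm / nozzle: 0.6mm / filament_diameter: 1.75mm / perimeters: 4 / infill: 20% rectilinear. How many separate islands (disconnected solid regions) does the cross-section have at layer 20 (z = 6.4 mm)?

At z = 6.4 mm: the 27.5×17.5 cube contributes its full rectangle; (whole slice rotated 70° about Z — lengths, areas and connectivity unchanged). Overall, the cross-section is a single solid region. Island count = 1.

1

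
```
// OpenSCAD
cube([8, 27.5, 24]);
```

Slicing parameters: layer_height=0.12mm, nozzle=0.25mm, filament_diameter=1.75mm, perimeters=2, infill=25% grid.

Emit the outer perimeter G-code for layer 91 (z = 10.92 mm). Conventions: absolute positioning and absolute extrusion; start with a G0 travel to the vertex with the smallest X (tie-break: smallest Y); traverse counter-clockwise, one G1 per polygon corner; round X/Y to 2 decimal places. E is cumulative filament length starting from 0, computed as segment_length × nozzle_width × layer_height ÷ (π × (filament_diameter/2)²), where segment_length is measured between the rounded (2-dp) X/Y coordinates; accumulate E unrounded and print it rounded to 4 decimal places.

At z = 10.92 mm: the cube (footprint 8×27.5) is included at this height. The outline is a single polygon with 4 vertices. Extrusion per mm of travel: 0.25 × 0.12 / (π × 0.875²) = 0.012473. Accumulating E over each segment gives final E = 0.8856.

G0 X0.00 Y0.00 Z10.92
G1 X8.00 Y0.00 E0.0998
G1 X8.00 Y27.50 E0.4428
G1 X0.00 Y27.50 E0.5426
G1 X0.00 Y0.00 E0.8856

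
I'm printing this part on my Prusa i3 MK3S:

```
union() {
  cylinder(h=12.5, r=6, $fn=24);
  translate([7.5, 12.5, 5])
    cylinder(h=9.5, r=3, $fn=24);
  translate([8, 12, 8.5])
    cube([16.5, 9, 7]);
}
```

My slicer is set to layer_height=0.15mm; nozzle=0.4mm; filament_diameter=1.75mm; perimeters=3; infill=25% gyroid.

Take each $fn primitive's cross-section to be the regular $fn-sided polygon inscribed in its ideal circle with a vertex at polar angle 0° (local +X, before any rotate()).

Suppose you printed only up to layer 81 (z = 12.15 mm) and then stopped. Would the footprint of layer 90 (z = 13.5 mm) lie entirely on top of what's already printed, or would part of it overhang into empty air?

Compare the two slices. At z = 12.15: the cylinder: section is a regular 24-gon, circumradius r=6 (area = (24/2)·6.000²·sin(360°/24) = 111.81 mm²); the r=3 cylinder at (7.5, 12.5) gives a regular 24-gon of circumradius 3 (constant along its height) (area = (24/2)·3.000²·sin(360°/24) = 27.95 mm²); the cube at (8, 12) (footprint 16.5×9) is included at this height (area 148.50 mm²); Merging all regions: the regions partially overlap — summed areas 288.26 mm² minus the doubly-counted overlap 6.74 mm² gives 281.52 mm² — area = 281.52 mm². At z = 13.5: the cylinder is absent (z outside [0, 12.5]); the r=3 cylinder at (7.5, 12.5) contributes a regular 24-gon of circumradius 3 (area = (24/2)·3.000²·sin(360°/24) = 27.95 mm²); the cube at (8, 12) (footprint 16.5×9) is included at this height (area 148.50 mm²); Taking the union: the regions partially overlap — summed areas 176.45 mm² minus the doubly-counted overlap 6.74 mm² gives 169.71 mm² — area = 169.71 mm². Checking containment: the cross-section at z = 13.5 is a subset of the cross-section at z = 12.15.

entirely on top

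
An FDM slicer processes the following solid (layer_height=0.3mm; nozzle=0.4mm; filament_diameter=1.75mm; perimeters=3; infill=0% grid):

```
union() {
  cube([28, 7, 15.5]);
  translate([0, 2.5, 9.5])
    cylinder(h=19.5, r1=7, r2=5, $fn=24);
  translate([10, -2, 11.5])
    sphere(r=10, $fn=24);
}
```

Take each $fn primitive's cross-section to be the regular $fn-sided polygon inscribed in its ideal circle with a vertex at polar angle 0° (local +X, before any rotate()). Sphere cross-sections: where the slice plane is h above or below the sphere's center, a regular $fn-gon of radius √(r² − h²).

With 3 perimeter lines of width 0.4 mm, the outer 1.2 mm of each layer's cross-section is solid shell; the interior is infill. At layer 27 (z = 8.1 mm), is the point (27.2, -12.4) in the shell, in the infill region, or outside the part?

outside

At z = 8.1 mm: the cube (footprint 28×7) is included at this height; the cone at (0, 2.5) is not intersected at this z (z outside [9.5, 29]); the r=10 sphere at (10, -2) slices to a regular 24-gon of circumradius 9.404 (√(r²−h²) with h=3.4 from center); Taking the union: the regions partially overlap (shared area 99.04 mm²), so overlapping operands fuse into one piece — 1 connected region. Overall, the cross-section is a single solid region. The nearest boundary edge runs (19.08, -4.43)→(18.14, -6.70); distance from the point to it = 10.70 mm. The point is not inside any of the regions above, so it lies outside the cross-section (10.70 mm from the nearest boundary).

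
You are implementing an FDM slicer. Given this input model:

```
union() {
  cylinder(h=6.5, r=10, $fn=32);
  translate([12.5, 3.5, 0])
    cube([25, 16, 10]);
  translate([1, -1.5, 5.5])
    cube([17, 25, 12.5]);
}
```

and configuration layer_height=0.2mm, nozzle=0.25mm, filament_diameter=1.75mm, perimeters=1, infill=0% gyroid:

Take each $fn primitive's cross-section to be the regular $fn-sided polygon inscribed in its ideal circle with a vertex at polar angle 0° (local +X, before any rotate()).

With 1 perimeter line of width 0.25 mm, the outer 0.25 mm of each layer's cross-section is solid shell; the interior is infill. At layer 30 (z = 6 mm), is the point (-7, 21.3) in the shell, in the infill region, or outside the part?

outside

At z = 6 mm: the cylinder: section is a regular 32-gon, circumradius r=10; the cube at (12.5, 3.5) (footprint 25×16) is included at this height; the cube at (1, -1.5) is present — its section is the full 17×25 rectangle; Merging all regions: the regions partially overlap (shared area 169.47 mm²), so overlapping operands fuse into one piece — 1 connected region. Overall, the cross-section is a single solid region. The nearest boundary edge runs (1.00, 9.90)→(1.00, 23.50); distance from the point to it = 8.00 mm. The point is not inside any of the regions above, so it lies outside the cross-section (8.00 mm from the nearest boundary).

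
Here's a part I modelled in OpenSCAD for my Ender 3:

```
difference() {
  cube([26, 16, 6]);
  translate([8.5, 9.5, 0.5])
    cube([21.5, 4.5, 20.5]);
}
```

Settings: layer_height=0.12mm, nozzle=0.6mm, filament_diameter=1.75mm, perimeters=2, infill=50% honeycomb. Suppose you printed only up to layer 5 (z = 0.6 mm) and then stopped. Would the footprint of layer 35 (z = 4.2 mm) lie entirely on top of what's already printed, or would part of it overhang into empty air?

Compare the two slices. At z = 0.6: the cube (footprint 26×16) is included at this height (area 416.00 mm²); the cube at (8.5, 9.5) is present — its section is the full 21.5×4.5 rectangle (area 96.75 mm²); Subtracting the remaining from the first: starting from the 26×16 cube (416.00 mm²), the 21.5×4.5 cube at (8.5, 9.5) partially overlaps it — only the 78.75 mm² overlap (of its 96.75 mm²) is removed, clipping the outline — area = 337.25 mm². At z = 4.2: the cube (footprint 26×16) is included at this height (area 416.00 mm²); the cube at (8.5, 9.5) (footprint 21.5×4.5) is included at this height (area 96.75 mm²); After the difference (first − rest): starting from the 26×16 cube (416.00 mm²), the 21.5×4.5 cube at (8.5, 9.5) partially overlaps it — only the 78.75 mm² overlap (of its 96.75 mm²) is removed, clipping the outline — area = 337.25 mm². Checking containment: the cross-section at z = 4.2 is a subset of the cross-section at z = 0.6.

entirely on top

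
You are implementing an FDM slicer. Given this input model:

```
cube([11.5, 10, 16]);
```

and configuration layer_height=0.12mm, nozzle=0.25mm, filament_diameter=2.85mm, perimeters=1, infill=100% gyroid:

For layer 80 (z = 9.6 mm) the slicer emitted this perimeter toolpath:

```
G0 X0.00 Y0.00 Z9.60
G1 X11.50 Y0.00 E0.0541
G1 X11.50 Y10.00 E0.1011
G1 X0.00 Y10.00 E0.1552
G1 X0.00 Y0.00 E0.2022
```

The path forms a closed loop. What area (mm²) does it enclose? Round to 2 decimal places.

115.00 mm²

Apply the shoelace formula to the sequence of (X, Y) vertices; enclosed area = 115.00 mm².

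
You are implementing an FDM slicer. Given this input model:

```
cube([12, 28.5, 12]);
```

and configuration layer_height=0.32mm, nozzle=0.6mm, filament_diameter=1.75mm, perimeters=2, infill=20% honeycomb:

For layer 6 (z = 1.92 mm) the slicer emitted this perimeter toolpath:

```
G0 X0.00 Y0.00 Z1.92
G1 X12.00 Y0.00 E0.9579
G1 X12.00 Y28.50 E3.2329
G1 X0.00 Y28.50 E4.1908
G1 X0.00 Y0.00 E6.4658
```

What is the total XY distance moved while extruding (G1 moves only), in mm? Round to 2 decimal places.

Sum the Euclidean lengths of each G1 segment: total = 81.00 mm.

81.00 mm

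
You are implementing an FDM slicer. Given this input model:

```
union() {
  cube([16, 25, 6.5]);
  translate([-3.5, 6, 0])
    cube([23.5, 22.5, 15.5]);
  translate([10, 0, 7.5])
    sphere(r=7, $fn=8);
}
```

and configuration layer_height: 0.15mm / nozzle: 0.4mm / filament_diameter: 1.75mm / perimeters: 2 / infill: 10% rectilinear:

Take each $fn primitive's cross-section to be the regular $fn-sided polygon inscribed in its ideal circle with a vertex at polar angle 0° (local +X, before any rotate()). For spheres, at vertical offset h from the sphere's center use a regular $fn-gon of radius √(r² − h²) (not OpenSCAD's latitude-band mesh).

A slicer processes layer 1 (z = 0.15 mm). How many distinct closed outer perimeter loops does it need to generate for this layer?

1

At z = 0.15 mm: the cube (footprint 16×25) is included at this height; the 23.5×22.5 cube at (-3.5, 6) contributes its full rectangle; the sphere at (10, 0) is absent (|z−center|=7.350 > r=7); Combining (union): the regions partially overlap (shared area 304.00 mm²), so overlapping operands fuse into one piece — 1 connected region. The result has 1 disconnected region.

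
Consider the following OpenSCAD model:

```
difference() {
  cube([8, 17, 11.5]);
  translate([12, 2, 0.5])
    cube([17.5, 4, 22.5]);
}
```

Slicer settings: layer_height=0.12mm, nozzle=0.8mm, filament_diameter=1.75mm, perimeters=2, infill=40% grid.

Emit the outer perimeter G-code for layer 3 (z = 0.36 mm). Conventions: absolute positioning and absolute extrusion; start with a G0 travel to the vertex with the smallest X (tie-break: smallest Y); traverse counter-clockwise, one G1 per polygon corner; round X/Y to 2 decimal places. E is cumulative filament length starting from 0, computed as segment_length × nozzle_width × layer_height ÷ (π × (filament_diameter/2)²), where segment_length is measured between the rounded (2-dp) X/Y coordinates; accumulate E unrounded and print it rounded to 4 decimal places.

G0 X0.00 Y0.00 Z0.36
G1 X8.00 Y0.00 E0.3193
G1 X8.00 Y17.00 E0.9978
G1 X0.00 Y17.00 E1.3171
G1 X0.00 Y0.00 E1.9956

At z = 0.36 mm: the cube is present — its section is the full 8×17 rectangle; the cube at (12, 2) does not reach this height (z outside [0.5, 23]); After the difference (first − rest): none of the subtracted shapes is present at this height, so the 8×17 cube is unchanged — 1 connected region. The outline is a single polygon with 4 vertices. Extrusion per mm of travel: 0.8 × 0.12 / (π × 0.875²) = 0.039912. Accumulating E over each segment gives final E = 1.9956.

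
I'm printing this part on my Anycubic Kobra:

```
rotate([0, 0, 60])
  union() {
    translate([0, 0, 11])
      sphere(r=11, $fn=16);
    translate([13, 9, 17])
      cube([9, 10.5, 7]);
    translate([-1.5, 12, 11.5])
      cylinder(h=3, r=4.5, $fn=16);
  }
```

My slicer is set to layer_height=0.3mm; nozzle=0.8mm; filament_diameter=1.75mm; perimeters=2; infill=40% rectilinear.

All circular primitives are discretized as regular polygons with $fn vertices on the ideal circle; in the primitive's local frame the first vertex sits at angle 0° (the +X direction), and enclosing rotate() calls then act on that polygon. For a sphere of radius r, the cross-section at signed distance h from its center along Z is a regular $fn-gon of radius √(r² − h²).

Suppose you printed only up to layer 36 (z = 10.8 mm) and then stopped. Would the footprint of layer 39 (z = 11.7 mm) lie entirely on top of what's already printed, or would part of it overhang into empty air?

Compare the two slices. At z = 10.8: the sphere: section is a regular 16-gon, circumradius = √(r²−h²) = √(11²−0.2²) = 10.998 (area = (16/2)·10.998²·sin(360°/16) = 370.32 mm²); the cube at (13, 9) is not intersected at this z (z outside [17, 24]); the cylinder at (-1.5, 12) is not intersected at this z (z outside [11.5, 14.5]); Merging all regions: only the r=11 sphere is present, so the union is just that shape — area = 370.32 mm²; (rotated 60° about Z; rotation is an isometry so areas/perimeters/island counts are preserved). At z = 11.7: the r=11 sphere contributes a regular 16-gon of circumradius √(11²−0.7²) = 10.978 (area = (16/2)·10.978²·sin(360°/16) = 368.94 mm²); the cube at (13, 9) does not reach this height (z outside [17, 24]); the r=4.5 cylinder at (-1.5, 12) contributes a regular 16-gon of circumradius 4.5 (area = (16/2)·4.500²·sin(360°/16) = 61.99 mm²); Taking the union: the regions partially overlap — summed areas 430.93 mm² minus the doubly-counted overlap 17.81 mm² gives 413.12 mm² — area = 413.12 mm²; (rotated 60° about Z; rotation is an isometry so areas/perimeters/island counts are preserved). Checking containment: at z = 11.7 the cross-section extends beyond the z = 10.8 cross-section by about 44.02 mm².

part overhangs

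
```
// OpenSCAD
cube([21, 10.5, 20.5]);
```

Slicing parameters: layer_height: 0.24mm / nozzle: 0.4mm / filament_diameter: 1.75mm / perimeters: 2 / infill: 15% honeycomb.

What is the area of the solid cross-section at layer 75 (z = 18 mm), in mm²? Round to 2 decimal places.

220.50 mm²

At z = 18 mm: the cube (footprint 21×10.5) is included at this height (area 220.50 mm²). Overall, the cross-section is a single solid region. Net area = 220.50 mm².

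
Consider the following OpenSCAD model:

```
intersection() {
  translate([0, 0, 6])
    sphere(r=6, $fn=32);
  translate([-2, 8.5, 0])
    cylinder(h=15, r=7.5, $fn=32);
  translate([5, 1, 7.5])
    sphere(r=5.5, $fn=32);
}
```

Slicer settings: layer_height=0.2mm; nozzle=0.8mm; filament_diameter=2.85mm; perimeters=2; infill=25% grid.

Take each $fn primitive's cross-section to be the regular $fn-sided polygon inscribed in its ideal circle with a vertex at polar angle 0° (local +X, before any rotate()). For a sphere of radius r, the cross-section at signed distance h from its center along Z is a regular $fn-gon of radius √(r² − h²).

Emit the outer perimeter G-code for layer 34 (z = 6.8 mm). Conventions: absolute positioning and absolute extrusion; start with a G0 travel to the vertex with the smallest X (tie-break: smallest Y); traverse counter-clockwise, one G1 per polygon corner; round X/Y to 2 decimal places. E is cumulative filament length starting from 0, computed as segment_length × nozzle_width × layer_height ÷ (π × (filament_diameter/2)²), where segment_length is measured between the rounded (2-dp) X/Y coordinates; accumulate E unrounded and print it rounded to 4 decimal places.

At z = 6.8 mm: the r=6 sphere contributes a regular 32-gon of circumradius √(6²−0.8²) = 5.946; the cylinder at (-2, 8.5): section is a regular 32-gon, circumradius r=7.5; the sphere at (5, 1): section is a regular 32-gon, circumradius = √(r²−h²) = √(5.5²−0.7²) = 5.455; Taking the intersection: the r=7.5 cylinder at (-2, 8.5) partially overlaps the r=6 sphere; clipping to the common part keeps 32.60 mm²; the r=5.5 sphere at (5, 1) partially overlaps the running intersection; clipping to the common part keeps 10.47 mm² — 1 connected region. The outline is a single polygon with 13 vertices. Extrusion per mm of travel: 0.8 × 0.2 / (π × 1.425²) = 0.025081. Accumulating E over each segment gives final E = 0.3371.

G0 X-0.44 Y1.17 Z6.80
G1 X0.87 Y1.57 E0.0344
G1 X2.17 Y2.26 E0.0713
G1 X3.30 Y3.20 E0.1081
G1 X4.16 Y4.24 E0.1420
G1 X3.30 Y4.94 E0.1698
G1 X2.28 Y5.49 E0.1989
G1 X2.03 Y5.57 E0.2054
G1 X1.97 Y5.54 E0.2071
G1 X1.14 Y4.86 E0.2340
G1 X0.46 Y4.03 E0.2609
G1 X-0.04 Y3.09 E0.2876
G1 X-0.35 Y2.06 E0.3146
G1 X-0.44 Y1.17 E0.3371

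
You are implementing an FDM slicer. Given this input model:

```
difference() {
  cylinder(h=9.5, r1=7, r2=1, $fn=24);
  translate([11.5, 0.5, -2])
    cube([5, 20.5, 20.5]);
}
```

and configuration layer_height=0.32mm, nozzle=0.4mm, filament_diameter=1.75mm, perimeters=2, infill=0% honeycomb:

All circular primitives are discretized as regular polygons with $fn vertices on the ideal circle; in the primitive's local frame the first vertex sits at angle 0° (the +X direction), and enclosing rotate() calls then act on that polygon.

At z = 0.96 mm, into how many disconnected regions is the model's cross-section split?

1

At z = 0.96 mm: the cone: at t=0.101 of its height the radius interpolates to r₁+(r₂−r₁)t = 6.394, giving a regular 24-gon of that circumradius; the 5×20.5 cube at (11.5, 0.5) contributes its full rectangle; After the difference (first − rest): starting from the cone, the 5×20.5 cube at (11.5, 0.5) misses the remaining region (no effect) — 1 connected region. The result has 1 disconnected region.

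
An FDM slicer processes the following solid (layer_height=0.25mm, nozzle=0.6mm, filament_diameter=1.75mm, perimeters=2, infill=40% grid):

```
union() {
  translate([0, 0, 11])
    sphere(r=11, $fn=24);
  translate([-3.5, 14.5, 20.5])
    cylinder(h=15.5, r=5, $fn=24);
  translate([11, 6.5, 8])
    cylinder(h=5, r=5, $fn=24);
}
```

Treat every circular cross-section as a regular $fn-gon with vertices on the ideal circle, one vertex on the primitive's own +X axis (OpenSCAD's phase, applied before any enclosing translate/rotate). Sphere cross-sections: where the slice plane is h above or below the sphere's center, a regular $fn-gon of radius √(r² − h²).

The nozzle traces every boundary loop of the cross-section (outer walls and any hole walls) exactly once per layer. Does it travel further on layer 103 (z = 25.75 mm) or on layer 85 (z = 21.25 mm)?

layer 85 (z = 21.25 mm)

Layer 103 (z = 25.75): the sphere is not intersected at this z (|z−center|=14.750 > r=11); the cylinder at (-3.5, 14.5): section is a regular 24-gon, circumradius r=5 (perimeter = 2·24·5.000·sin(180°/24) = 31.33 mm); the cylinder at (11, 6.5) is absent (z outside [8, 13]); Combining (union): only the r=5 cylinder at (-3.5, 14.5) is present, so the union is just that shape — boundary = 31.33 mm. So its perimeter = 31.33 mm. Layer 85 (z = 21.25): the sphere: section is a regular 24-gon, circumradius = √(r²−h²) = √(11²−10.25²) = 3.992 (perimeter = 2·24·3.992·sin(180°/24) = 25.01 mm); the cylinder at (-3.5, 14.5): section is a regular 24-gon, circumradius r=5 (perimeter = 2·24·5.000·sin(180°/24) = 31.33 mm); the cylinder at (11, 6.5) does not reach this height (z outside [8, 13]); Merging all regions: the 2 present regions are separate (no shared area or edge), so areas and boundary lengths simply add and each stays a separate island — boundary = 56.34 mm. So its perimeter = 56.34 mm. Layer 85 is larger (56.34 vs 31.33 mm).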